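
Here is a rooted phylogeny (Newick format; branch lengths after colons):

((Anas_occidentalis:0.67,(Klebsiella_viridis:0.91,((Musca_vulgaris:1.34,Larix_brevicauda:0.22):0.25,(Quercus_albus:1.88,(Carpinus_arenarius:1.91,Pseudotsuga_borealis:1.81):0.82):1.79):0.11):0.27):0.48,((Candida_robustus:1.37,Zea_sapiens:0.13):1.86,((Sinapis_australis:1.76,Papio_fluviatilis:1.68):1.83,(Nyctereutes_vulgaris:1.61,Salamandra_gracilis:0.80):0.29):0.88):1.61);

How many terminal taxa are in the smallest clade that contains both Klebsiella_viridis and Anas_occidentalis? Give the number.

The MRCA of Klebsiella_viridis and Anas_occidentalis is the node subtending (Anas_occidentalis,(Klebsiella_viridis,((Musca_vulgaris,Larix_brevicauda),(Quercus_albus,(Carpinus_arenarius,Pseudotsuga_borealis))))).
That clade contains 7 terminal taxa: Anas_occidentalis, Carpinus_arenarius, Klebsiella_viridis, Larix_brevicauda, Musca_vulgaris, Pseudotsuga_borealis, Quercus_albus.

7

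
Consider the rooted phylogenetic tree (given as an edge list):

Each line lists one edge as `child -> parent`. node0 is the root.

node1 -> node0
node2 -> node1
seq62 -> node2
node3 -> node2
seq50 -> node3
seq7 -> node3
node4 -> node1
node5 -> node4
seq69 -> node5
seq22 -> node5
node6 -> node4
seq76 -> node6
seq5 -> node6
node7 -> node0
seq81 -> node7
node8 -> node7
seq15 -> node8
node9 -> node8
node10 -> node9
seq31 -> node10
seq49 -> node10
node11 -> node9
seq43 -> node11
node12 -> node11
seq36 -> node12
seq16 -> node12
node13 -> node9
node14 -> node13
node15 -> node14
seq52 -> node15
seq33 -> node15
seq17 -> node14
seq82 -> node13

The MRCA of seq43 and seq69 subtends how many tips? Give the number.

The MRCA of seq43 and seq69 is the root, so the clade is the entire tree.
That clade contains 18 terminal taxa: seq15, seq16, seq17, seq22, seq31, seq33, seq36, seq43, seq49, seq5, seq50, seq52, seq62, seq69, seq7, seq76, seq81, seq82.

18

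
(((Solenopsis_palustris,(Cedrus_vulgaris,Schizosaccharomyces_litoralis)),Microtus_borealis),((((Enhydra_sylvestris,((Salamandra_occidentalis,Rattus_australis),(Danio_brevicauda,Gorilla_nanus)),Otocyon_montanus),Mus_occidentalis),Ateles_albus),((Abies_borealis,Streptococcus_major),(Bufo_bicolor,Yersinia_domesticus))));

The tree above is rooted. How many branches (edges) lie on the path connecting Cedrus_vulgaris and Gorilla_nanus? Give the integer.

The MRCA of Cedrus_vulgaris and Gorilla_nanus is the root of the tree.
From Cedrus_vulgaris up to that node: 4 branches. From Gorilla_nanus up to the same node: 7 branches. Total: 4 + 7 = 11.

11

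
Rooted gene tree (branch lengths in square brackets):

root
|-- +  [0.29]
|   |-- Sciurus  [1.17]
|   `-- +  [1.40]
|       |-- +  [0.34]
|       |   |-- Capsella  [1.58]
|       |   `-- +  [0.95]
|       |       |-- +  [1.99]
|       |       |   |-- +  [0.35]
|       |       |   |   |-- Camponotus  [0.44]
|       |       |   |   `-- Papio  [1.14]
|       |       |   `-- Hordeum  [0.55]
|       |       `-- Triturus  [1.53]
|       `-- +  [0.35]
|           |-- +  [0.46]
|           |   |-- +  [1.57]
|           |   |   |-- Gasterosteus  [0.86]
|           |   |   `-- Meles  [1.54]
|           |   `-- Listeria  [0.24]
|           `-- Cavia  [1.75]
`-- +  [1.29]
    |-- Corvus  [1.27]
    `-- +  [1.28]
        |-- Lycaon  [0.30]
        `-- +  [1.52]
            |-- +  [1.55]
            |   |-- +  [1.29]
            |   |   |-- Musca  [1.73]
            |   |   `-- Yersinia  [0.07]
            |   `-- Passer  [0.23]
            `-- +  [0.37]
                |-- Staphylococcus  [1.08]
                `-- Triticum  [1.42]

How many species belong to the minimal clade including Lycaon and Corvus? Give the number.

The MRCA of Lycaon and Corvus is the node subtending (Corvus,(Lycaon,(((Musca,Yersinia),Passer),(Staphylococcus,Triticum)))).
That clade contains 7 terminal taxa: Corvus, Lycaon, Musca, Passer, Staphylococcus, Triticum, Yersinia.

7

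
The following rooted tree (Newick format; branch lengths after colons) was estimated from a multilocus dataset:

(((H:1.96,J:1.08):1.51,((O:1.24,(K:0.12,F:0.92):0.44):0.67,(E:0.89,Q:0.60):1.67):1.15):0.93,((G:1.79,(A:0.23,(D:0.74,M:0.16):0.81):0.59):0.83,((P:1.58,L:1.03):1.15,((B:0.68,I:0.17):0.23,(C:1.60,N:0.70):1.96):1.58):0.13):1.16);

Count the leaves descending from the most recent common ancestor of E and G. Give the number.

17

The MRCA of E and G is the root, so the clade is the entire tree.
That clade contains 17 terminal taxa: A, B, C, D, E, F, G, H, I, J, K, L, M, N, O, P, Q.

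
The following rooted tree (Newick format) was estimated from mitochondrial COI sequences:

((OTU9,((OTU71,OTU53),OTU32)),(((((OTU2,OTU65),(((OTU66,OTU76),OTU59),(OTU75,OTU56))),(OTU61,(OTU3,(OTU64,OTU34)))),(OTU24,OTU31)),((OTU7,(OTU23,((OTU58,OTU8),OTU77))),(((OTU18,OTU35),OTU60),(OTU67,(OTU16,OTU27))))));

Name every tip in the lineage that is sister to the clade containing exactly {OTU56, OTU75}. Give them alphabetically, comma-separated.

OTU59, OTU66, OTU76

The clade containing exactly {OTU56, OTU75} attaches to the tree at the node subtending (((OTU66,OTU76),OTU59),(OTU75,OTU56)).
The other lineage descending from that same node — the sister group — is ((OTU66,OTU76),OTU59); its 3 tips in alphabetical order are the answer.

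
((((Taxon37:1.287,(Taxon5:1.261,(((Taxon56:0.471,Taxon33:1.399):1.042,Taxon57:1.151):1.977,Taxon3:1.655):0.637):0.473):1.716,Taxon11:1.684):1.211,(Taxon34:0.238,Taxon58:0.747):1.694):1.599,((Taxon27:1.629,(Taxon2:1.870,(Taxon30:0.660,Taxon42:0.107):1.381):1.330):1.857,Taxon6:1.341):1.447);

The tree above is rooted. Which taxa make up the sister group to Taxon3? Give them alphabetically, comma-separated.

Taxon33, Taxon56, Taxon57

Taxon3 attaches to the tree at the node subtending (((Taxon56,Taxon33),Taxon57),Taxon3).
The other lineage descending from that same node — the sister group — is ((Taxon56,Taxon33),Taxon57); its 3 tips in alphabetical order are the answer.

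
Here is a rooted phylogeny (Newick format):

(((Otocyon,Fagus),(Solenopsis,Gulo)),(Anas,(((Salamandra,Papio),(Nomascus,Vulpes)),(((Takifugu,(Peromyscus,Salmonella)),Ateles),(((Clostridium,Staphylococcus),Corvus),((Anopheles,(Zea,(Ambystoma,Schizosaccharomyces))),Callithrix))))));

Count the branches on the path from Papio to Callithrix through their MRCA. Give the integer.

7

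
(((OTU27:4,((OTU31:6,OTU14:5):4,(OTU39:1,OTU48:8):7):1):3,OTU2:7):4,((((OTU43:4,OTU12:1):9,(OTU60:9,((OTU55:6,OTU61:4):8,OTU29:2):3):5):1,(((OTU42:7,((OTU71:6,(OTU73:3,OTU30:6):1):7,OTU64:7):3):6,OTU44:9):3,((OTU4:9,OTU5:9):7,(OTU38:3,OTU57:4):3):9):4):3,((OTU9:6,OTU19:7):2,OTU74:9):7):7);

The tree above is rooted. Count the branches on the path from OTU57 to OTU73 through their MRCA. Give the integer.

9

The MRCA of OTU57 and OTU73 is the node subtending (((OTU42,((OTU71,(OTU73,OTU30)),OTU64)),OTU44),((OTU4,OTU5),(OTU38,OTU57))).
From OTU57 up to that node: 3 branches. From OTU73 up to the same node: 6 branches. Total: 3 + 6 = 9.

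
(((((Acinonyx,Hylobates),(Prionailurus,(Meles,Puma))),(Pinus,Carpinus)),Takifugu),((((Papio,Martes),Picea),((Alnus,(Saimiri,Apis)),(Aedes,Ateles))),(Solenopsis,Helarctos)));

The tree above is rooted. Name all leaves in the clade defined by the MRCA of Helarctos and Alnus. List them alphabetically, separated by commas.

Tracing Helarctos: it sits inside (Solenopsis,Helarctos).
Tracing Alnus: it sits inside (Alnus,(Saimiri,Apis)).
The smallest clade enclosing both is ((((Papio,Martes),Picea),((Alnus,(Saimiri,Apis)),(Aedes,Ateles))),(Solenopsis,Helarctos)); the answer is its 10 terminal taxa in alphabetical order.

Aedes, Alnus, Apis, Ateles, Helarctos, Martes, Papio, Picea, Saimiri, Solenopsis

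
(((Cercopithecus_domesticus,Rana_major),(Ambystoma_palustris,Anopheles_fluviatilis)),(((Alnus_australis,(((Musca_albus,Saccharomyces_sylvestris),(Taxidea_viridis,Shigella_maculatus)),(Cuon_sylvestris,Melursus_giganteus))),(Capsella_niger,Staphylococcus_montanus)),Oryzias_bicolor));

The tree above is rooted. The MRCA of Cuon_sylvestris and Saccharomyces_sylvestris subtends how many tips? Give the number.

6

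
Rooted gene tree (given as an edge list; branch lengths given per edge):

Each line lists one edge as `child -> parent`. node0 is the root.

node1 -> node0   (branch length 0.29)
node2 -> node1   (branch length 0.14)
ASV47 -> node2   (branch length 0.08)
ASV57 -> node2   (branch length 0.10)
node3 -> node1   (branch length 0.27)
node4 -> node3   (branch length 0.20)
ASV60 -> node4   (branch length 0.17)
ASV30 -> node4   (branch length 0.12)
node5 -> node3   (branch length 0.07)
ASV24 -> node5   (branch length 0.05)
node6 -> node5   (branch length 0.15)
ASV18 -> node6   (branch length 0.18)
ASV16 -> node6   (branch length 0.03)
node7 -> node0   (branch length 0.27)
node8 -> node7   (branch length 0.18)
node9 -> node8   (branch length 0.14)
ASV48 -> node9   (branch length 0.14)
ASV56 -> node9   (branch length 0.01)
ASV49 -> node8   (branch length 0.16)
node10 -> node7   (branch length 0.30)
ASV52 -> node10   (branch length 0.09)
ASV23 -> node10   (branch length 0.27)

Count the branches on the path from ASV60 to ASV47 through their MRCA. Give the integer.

5

The MRCA of ASV60 and ASV47 is the node subtending ((ASV47,ASV57),((ASV60,ASV30),(ASV24,(ASV18,ASV16)))).
From ASV60 up to that node: 3 branches. From ASV47 up to the same node: 2 branches. Total: 3 + 2 = 5.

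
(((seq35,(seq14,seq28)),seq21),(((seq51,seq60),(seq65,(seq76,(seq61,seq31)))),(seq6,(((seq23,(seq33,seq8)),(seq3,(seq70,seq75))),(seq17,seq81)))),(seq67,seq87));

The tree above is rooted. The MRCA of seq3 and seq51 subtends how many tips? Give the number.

The MRCA of seq3 and seq51 is the node subtending (((seq51,seq60),(seq65,(seq76,(seq61,seq31)))),(seq6,(((seq23,(seq33,seq8)),(seq3,(seq70,seq75))),(seq17,seq81)))).
That clade contains 15 terminal taxa: seq17, seq23, seq3, seq31, seq33, seq51, seq6, seq60, seq61, seq65, seq70, seq75, seq76, seq8, seq81.

15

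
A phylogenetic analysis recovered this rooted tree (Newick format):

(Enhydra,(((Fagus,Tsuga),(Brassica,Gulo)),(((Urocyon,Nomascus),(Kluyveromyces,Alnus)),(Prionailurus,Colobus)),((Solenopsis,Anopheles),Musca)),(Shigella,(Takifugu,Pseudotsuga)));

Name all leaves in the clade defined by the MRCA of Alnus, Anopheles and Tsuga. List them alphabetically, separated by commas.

Tracing Alnus: it sits inside (Kluyveromyces,Alnus).
Tracing Anopheles: it sits inside (Solenopsis,Anopheles).
Tracing Tsuga: it sits inside (Fagus,Tsuga).
The smallest clade enclosing all 3 is (((Fagus,Tsuga),(Brassica,Gulo)),(((Urocyon,Nomascus),(Kluyveromyces,Alnus)),(Prionailurus,Colobus)),((Solenopsis,Anopheles),Musca)); the answer is its 13 terminal taxa in alphabetical order.

Alnus, Anopheles, Brassica, Colobus, Fagus, Gulo, Kluyveromyces, Musca, Nomascus, Prionailurus, Solenopsis, Tsuga, Urocyon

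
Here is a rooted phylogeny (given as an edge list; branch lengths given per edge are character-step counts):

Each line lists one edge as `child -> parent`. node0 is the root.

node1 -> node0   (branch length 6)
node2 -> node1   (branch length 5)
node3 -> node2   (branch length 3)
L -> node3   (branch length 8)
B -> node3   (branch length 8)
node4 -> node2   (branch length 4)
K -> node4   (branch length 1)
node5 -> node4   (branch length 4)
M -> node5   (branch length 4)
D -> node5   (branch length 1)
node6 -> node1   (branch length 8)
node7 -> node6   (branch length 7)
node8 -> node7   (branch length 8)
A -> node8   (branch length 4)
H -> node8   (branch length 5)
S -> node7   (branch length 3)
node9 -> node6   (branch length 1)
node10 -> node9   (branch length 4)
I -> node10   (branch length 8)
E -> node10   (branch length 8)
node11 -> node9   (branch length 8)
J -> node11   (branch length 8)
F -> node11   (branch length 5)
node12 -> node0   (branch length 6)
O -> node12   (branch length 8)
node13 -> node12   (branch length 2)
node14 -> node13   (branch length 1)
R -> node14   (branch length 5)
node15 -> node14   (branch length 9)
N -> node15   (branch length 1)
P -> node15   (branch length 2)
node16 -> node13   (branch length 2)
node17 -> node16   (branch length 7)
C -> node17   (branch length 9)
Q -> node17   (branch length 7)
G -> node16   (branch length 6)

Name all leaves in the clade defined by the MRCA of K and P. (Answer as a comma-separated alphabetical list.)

A, B, C, D, E, F, G, H, I, J, K, L, M, N, O, P, Q, R, S

Tracing K: it sits inside (K,(M,D)).
Tracing P: it sits inside (N,P).
The smallest clade enclosing both is the whole tree (their MRCA is the root), so the answer is all 19 tips in alphabetical order.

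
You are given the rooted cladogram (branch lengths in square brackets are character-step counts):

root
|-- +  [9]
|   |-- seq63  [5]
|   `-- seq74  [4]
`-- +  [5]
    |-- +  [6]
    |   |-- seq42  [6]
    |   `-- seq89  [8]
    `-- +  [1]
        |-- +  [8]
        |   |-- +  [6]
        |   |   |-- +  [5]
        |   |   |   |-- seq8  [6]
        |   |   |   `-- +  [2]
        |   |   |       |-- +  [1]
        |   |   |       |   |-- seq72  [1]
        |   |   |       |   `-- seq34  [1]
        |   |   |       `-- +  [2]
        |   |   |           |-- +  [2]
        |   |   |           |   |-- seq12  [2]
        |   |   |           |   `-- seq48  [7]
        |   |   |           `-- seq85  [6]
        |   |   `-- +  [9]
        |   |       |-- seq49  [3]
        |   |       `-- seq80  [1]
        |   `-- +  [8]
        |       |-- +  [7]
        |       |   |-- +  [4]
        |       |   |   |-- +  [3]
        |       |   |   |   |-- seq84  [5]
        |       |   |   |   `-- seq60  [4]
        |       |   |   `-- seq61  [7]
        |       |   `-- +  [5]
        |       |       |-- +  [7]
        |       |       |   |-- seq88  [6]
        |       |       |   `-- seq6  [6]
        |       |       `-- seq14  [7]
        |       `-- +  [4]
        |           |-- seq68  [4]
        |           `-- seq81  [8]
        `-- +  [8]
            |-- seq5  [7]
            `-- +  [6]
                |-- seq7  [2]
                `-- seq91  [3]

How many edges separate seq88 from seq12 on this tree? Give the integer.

The MRCA of seq88 and seq12 is the node subtending (((seq8,((seq72,seq34),((seq12,seq48),seq85))),(seq49,seq80)),((((seq84,seq60),seq61),((seq88,seq6),seq14)),(seq68,seq81))).
From seq88 up to that node: 5 branches. From seq12 up to the same node: 6 branches. Total: 5 + 6 = 11.

11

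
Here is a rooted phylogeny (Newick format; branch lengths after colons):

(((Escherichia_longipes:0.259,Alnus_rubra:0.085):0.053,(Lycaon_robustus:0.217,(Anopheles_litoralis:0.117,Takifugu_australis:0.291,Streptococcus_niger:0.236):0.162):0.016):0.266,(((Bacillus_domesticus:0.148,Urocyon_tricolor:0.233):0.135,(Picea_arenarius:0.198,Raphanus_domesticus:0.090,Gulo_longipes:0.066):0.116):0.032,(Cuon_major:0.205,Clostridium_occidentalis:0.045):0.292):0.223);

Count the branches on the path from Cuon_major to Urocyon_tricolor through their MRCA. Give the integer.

The MRCA of Cuon_major and Urocyon_tricolor is the node subtending (((Bacillus_domesticus,Urocyon_tricolor),(Picea_arenarius,Raphanus_domesticus,Gulo_longipes)),(Cuon_major,Clostridium_occidentalis)).
From Cuon_major up to that node: 2 branches. From Urocyon_tricolor up to the same node: 3 branches. Total: 2 + 3 = 5.

5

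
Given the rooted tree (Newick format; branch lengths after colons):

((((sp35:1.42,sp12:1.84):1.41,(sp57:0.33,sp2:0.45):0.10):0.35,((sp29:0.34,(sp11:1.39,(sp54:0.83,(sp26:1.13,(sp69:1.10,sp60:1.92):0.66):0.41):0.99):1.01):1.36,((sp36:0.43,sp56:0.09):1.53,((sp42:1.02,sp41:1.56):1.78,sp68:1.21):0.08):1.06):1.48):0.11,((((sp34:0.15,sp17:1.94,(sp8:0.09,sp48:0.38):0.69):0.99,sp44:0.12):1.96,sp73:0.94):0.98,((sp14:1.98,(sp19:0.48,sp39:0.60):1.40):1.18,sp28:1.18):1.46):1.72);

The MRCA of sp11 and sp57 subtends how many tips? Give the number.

15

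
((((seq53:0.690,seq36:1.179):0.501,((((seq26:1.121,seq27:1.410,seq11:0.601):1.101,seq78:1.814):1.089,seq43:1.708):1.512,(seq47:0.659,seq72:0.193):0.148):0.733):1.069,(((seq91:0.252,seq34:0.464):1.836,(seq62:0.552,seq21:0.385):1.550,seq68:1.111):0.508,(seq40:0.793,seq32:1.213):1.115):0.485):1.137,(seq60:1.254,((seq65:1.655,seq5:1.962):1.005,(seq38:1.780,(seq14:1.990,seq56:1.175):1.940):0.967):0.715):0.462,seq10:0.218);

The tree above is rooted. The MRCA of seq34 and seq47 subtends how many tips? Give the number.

The MRCA of seq34 and seq47 is the node subtending (((seq53,seq36),((((seq26,seq27,seq11),seq78),seq43),(seq47,seq72))),(((seq91,seq34),(seq62,seq21),seq68),(seq40,seq32))).
That clade contains 16 terminal taxa: seq11, seq21, seq26, seq27, seq32, seq34, seq36, seq40, seq43, seq47, seq53, seq62, seq68, seq72, seq78, seq91.

16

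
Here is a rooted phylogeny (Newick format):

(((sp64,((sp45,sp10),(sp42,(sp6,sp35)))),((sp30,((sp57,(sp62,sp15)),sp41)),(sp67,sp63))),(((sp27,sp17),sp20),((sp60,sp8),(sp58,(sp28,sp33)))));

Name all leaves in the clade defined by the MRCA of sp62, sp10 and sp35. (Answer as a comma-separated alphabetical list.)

sp10, sp15, sp30, sp35, sp41, sp42, sp45, sp57, sp6, sp62, sp63, sp64, sp67

Tracing sp62: it sits inside (sp62,sp15).
Tracing sp10: it sits inside (sp45,sp10).
Tracing sp35: it sits inside (sp6,sp35).
The smallest clade enclosing all 3 is ((sp64,((sp45,sp10),(sp42,(sp6,sp35)))),((sp30,((sp57,(sp62,sp15)),sp41)),(sp67,sp63))); the answer is its 13 terminal taxa in alphabetical order.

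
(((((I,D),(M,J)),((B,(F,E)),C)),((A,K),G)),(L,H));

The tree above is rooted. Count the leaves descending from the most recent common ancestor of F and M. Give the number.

The MRCA of F and M is the node subtending (((I,D),(M,J)),((B,(F,E)),C)).
That clade contains 8 terminal taxa: B, C, D, E, F, I, J, M.

8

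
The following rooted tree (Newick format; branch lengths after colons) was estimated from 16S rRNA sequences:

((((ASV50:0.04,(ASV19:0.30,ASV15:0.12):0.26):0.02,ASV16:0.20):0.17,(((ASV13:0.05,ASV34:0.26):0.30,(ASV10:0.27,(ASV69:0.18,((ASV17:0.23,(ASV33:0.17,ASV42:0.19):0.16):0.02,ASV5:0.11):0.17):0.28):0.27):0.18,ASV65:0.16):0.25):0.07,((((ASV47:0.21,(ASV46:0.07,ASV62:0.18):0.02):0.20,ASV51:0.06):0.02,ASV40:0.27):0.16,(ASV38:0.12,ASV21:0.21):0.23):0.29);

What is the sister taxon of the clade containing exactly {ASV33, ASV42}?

ASV17

The clade containing exactly {ASV33, ASV42} attaches to the tree at the node subtending (ASV17,(ASV33,ASV42)).
The other lineage descending from that same node — the sister group — is the single tip ASV17.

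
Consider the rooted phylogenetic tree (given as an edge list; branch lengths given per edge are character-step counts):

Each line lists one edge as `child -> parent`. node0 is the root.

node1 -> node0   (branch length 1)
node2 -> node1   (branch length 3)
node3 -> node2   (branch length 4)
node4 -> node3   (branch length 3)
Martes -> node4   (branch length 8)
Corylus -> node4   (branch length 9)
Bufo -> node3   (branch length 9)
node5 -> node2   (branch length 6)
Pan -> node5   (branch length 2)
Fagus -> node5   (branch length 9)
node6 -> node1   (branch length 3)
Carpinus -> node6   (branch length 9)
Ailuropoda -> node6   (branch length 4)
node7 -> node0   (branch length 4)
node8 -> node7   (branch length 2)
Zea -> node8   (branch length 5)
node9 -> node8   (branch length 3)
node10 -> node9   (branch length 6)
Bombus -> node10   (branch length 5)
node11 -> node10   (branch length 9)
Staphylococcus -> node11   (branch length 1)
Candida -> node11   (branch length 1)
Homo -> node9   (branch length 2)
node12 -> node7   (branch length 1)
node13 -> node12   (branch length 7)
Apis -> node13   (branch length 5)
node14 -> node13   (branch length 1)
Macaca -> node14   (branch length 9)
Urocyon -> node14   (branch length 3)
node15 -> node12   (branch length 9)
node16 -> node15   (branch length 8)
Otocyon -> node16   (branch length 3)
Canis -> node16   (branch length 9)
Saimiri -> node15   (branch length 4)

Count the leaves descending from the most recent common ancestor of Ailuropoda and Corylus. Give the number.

The MRCA of Ailuropoda and Corylus is the node subtending ((((Martes,Corylus),Bufo),(Pan,Fagus)),(Carpinus,Ailuropoda)).
That clade contains 7 terminal taxa: Ailuropoda, Bufo, Carpinus, Corylus, Fagus, Martes, Pan.

7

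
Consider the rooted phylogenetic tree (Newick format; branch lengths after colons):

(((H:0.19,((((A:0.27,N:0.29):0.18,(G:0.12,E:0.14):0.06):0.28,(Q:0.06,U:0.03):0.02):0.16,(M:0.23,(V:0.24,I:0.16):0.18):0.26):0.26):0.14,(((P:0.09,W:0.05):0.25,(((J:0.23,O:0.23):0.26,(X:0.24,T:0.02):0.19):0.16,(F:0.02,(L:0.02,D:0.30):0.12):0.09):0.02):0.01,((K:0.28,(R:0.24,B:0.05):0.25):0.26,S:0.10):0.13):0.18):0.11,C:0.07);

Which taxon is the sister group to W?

W attaches to the tree at the node subtending (P,W).
The other lineage descending from that same node — the sister group — is the single tip P.

P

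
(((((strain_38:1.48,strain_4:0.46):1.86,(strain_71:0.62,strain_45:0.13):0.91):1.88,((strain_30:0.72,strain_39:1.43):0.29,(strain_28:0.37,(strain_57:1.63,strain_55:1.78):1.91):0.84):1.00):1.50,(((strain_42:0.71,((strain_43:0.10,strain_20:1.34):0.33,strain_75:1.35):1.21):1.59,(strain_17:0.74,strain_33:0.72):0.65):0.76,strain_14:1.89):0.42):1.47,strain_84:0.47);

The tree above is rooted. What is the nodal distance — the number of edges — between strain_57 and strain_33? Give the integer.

9

The MRCA of strain_57 and strain_33 is the node subtending ((((strain_38,strain_4),(strain_71,strain_45)),((strain_30,strain_39),(strain_28,(strain_57,strain_55)))),(((strain_42,((strain_43,strain_20),strain_75)),(strain_17,strain_33)),strain_14)).
From strain_57 up to that node: 5 branches. From strain_33 up to the same node: 4 branches. Total: 5 + 4 = 9.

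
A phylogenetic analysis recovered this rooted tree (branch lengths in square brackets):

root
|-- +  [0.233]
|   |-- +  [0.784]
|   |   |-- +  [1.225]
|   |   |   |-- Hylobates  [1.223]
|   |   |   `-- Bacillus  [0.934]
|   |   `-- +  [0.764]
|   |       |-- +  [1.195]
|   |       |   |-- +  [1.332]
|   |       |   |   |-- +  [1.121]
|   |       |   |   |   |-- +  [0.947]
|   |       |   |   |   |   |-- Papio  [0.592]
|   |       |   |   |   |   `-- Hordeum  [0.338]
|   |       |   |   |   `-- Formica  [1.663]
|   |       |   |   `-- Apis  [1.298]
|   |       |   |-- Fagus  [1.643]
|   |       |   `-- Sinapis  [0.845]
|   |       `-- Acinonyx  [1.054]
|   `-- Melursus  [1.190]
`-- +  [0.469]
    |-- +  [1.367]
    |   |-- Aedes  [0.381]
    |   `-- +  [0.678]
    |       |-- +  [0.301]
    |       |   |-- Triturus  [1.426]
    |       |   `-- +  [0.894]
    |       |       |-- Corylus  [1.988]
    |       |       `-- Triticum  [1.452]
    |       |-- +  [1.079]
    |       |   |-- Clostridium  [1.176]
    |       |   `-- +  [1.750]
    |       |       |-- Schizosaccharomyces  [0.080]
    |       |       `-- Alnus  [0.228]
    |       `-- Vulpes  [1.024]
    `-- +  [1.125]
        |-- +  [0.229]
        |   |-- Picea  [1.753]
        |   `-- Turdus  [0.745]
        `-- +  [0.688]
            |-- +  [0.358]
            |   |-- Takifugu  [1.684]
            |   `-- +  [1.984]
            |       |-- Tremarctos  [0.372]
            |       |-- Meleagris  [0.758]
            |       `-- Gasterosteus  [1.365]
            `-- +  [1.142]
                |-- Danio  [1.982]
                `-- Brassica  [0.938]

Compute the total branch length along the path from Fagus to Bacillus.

5.761

The path runs Fagus → … → MRCA → … → Bacillus; the MRCA is the node subtending ((Hylobates,Bacillus),(((((Papio,Hordeum),Formica),Apis),Fagus,Sinapis),Acinonyx)).
Branch lengths along that path: 1.643 + 1.195 + 0.764 + 1.225 + 0.934 = 5.761.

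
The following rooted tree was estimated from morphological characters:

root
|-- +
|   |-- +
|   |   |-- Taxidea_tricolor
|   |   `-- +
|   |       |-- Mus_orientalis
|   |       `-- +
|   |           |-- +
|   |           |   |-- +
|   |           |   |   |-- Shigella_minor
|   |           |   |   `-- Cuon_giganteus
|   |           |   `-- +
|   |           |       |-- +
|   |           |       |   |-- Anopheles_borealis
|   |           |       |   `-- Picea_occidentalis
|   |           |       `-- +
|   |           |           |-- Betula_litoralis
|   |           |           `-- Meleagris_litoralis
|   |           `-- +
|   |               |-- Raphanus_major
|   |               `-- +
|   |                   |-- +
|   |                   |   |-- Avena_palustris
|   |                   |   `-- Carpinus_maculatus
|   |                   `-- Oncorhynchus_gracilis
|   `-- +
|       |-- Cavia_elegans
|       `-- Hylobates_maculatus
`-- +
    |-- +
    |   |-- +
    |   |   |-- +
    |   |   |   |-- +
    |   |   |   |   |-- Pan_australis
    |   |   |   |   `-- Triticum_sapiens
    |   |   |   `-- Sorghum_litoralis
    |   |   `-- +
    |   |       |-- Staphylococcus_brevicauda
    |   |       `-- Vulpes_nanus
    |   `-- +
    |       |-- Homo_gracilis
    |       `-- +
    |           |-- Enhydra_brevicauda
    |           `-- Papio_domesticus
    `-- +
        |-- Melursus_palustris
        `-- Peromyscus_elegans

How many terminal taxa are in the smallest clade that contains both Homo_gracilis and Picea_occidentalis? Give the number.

24

The MRCA of Homo_gracilis and Picea_occidentalis is the root, so the clade is the entire tree.
That clade contains 24 terminal taxa: Anopheles_borealis, Avena_palustris, Betula_litoralis, Carpinus_maculatus, Cavia_elegans, Cuon_giganteus, Enhydra_brevicauda, Homo_gracilis, Hylobates_maculatus, Meleagris_litoralis, Melursus_palustris, Mus_orientalis, Oncorhynchus_gracilis, Pan_australis, Papio_domesticus, Peromyscus_elegans, Picea_occidentalis, Raphanus_major, Shigella_minor, Sorghum_litoralis, Staphylococcus_brevicauda, Taxidea_tricolor, Triticum_sapiens, Vulpes_nanus.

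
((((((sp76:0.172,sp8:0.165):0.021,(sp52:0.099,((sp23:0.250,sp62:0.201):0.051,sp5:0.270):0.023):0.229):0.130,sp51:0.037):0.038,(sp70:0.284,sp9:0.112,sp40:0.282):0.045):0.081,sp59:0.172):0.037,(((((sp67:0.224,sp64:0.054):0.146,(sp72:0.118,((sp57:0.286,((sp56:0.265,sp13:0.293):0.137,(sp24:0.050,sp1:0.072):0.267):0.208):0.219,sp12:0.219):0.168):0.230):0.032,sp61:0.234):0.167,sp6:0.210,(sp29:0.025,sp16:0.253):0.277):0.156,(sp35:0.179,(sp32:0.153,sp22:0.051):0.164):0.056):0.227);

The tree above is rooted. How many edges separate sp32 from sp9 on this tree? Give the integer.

The MRCA of sp32 and sp9 is the root of the tree.
From sp32 up to that node: 4 branches. From sp9 up to the same node: 4 branches. Total: 4 + 4 = 8.

8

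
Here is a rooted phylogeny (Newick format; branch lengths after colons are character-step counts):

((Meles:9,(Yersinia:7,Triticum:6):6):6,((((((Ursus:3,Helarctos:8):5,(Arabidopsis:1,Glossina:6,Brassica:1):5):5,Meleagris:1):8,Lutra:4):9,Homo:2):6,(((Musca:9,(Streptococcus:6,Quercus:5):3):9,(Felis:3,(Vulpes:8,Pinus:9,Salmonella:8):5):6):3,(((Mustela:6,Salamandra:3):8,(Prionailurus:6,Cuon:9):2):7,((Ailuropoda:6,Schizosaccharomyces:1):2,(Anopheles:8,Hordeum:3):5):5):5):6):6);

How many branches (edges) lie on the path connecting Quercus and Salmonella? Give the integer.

6

The MRCA of Quercus and Salmonella is the node subtending ((Musca,(Streptococcus,Quercus)),(Felis,(Vulpes,Pinus,Salmonella))).
From Quercus up to that node: 3 branches. From Salmonella up to the same node: 3 branches. Total: 3 + 3 = 6.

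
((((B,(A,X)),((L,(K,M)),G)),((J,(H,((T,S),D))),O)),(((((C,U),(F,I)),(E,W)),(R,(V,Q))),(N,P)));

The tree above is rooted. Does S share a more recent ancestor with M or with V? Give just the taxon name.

M

The MRCA of S and M subtends (((B,(A,X)),((L,(K,M)),G)),((J,(H,((T,S),D))),O)) (13 taxa).
The MRCA of S and V is the root, subtending the entire tree (24 taxa).
The first is nested inside the second, so S shares a more recent common ancestor with M.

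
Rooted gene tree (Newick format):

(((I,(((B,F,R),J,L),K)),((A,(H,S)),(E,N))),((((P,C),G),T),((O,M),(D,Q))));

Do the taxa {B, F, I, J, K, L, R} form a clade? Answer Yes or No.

Yes

The most recent common ancestor of these taxa subtends (I,(((B,F,R),J,L),K)).
That clade has exactly 7 tips — every listed taxon and nothing else — so the group is monophyletic.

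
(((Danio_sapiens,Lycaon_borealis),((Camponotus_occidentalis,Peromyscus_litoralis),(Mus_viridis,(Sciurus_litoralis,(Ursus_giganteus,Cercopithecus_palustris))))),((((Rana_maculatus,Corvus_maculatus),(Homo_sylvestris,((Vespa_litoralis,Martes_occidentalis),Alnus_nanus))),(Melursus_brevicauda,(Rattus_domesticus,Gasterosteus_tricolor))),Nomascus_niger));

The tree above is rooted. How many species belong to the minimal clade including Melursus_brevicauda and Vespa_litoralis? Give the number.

The MRCA of Melursus_brevicauda and Vespa_litoralis is the node subtending (((Rana_maculatus,Corvus_maculatus),(Homo_sylvestris,((Vespa_litoralis,Martes_occidentalis),Alnus_nanus))),(Melursus_brevicauda,(Rattus_domesticus,Gasterosteus_tricolor))).
That clade contains 9 terminal taxa: Alnus_nanus, Corvus_maculatus, Gasterosteus_tricolor, Homo_sylvestris, Martes_occidentalis, Melursus_brevicauda, Rana_maculatus, Rattus_domesticus, Vespa_litoralis.

9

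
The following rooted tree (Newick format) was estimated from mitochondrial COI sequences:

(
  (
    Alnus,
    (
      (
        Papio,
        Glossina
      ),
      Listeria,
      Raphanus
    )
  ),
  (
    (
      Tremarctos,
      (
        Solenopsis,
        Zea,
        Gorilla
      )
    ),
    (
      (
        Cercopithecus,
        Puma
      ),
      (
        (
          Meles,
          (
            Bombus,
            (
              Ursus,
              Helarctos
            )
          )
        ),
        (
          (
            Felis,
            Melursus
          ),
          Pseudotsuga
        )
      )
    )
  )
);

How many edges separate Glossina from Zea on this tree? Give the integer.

The MRCA of Glossina and Zea is the root of the tree.
From Glossina up to that node: 4 branches. From Zea up to the same node: 4 branches. Total: 4 + 4 = 8.

8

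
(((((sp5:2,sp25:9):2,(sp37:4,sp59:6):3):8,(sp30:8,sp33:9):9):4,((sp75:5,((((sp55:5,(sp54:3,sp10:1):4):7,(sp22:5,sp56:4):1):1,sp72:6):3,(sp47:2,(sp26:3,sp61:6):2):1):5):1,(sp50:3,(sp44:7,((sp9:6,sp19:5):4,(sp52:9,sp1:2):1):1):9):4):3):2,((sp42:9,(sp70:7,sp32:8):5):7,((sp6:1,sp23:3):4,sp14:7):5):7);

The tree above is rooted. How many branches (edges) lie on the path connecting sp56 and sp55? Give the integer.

4

The MRCA of sp56 and sp55 is the node subtending ((sp55,(sp54,sp10)),(sp22,sp56)).
From sp56 up to that node: 2 branches. From sp55 up to the same node: 2 branches. Total: 2 + 2 = 4.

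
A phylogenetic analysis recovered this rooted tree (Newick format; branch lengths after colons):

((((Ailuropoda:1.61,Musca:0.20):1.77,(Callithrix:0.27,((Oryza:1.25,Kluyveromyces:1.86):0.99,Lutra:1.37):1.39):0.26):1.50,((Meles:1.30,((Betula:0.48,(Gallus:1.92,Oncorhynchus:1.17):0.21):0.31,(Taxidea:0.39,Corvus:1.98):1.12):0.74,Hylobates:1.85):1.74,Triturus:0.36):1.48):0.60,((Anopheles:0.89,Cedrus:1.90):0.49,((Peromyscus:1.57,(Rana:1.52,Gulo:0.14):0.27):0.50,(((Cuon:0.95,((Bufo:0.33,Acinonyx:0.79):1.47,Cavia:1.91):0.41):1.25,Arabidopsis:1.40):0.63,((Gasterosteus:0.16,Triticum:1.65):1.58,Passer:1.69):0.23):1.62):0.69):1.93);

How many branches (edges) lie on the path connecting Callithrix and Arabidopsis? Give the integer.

9

The MRCA of Callithrix and Arabidopsis is the root of the tree.
From Callithrix up to that node: 4 branches. From Arabidopsis up to the same node: 5 branches. Total: 4 + 5 = 9.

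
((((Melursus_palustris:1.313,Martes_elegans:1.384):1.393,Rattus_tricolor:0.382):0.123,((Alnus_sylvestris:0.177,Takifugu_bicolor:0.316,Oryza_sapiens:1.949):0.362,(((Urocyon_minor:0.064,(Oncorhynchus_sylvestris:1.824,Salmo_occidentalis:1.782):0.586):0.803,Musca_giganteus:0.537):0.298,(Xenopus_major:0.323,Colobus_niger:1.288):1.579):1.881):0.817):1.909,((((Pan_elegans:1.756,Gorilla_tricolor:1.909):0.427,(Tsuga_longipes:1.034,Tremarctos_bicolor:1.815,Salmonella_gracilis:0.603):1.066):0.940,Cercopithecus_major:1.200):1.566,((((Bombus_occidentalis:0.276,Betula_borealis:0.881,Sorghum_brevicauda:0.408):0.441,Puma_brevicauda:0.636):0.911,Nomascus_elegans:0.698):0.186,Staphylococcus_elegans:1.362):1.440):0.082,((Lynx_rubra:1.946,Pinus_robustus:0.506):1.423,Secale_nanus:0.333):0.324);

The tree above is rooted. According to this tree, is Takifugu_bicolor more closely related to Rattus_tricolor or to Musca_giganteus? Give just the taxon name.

The MRCA of Takifugu_bicolor and Musca_giganteus subtends ((Alnus_sylvestris,Takifugu_bicolor,Oryza_sapiens),(((Urocyon_minor,(Oncorhynchus_sylvestris,Salmo_occidentalis)),Musca_giganteus),(Xenopus_major,Colobus_niger))) (9 taxa).
The MRCA of Takifugu_bicolor and Rattus_tricolor subtends (((Melursus_palustris,Martes_elegans),Rattus_tricolor),((Alnus_sylvestris,Takifugu_bicolor,Oryza_sapiens),(((Urocyon_minor,(Oncorhynchus_sylvestris,Salmo_occidentalis)),Musca_giganteus),(Xenopus_major,Colobus_niger)))) (12 taxa).
The first is nested inside the second, so Takifugu_bicolor shares a more recent common ancestor with Musca_giganteus.

Musca_giganteus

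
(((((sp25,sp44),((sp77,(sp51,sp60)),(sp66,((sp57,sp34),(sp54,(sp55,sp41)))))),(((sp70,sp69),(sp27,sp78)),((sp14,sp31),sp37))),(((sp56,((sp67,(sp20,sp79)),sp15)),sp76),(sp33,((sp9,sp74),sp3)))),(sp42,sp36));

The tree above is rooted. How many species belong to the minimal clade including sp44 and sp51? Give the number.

The MRCA of sp44 and sp51 is the node subtending ((sp25,sp44),((sp77,(sp51,sp60)),(sp66,((sp57,sp34),(sp54,(sp55,sp41)))))).
That clade contains 11 terminal taxa: sp25, sp34, sp41, sp44, sp51, sp54, sp55, sp57, sp60, sp66, sp77.

11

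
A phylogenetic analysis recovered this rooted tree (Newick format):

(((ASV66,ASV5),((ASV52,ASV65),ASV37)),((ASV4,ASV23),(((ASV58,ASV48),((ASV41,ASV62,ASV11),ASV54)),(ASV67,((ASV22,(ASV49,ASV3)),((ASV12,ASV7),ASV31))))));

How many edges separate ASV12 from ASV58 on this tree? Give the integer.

The MRCA of ASV12 and ASV58 is the node subtending (((ASV58,ASV48),((ASV41,ASV62,ASV11),ASV54)),(ASV67,((ASV22,(ASV49,ASV3)),((ASV12,ASV7),ASV31)))).
From ASV12 up to that node: 5 branches. From ASV58 up to the same node: 3 branches. Total: 5 + 3 = 8.

8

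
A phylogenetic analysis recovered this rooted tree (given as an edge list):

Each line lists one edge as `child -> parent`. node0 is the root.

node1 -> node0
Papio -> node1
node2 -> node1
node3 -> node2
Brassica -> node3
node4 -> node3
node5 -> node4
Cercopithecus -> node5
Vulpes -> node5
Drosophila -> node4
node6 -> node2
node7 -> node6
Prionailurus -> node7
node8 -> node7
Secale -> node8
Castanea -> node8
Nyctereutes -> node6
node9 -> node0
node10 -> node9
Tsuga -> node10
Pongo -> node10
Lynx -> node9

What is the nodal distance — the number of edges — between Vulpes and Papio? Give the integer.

The MRCA of Vulpes and Papio is the node subtending (Papio,((Brassica,((Cercopithecus,Vulpes),Drosophila)),((Prionailurus,(Secale,Castanea)),Nyctereutes))).
From Vulpes up to that node: 5 branches. From Papio up to the same node: 1 branch. Total: 5 + 1 = 6.

6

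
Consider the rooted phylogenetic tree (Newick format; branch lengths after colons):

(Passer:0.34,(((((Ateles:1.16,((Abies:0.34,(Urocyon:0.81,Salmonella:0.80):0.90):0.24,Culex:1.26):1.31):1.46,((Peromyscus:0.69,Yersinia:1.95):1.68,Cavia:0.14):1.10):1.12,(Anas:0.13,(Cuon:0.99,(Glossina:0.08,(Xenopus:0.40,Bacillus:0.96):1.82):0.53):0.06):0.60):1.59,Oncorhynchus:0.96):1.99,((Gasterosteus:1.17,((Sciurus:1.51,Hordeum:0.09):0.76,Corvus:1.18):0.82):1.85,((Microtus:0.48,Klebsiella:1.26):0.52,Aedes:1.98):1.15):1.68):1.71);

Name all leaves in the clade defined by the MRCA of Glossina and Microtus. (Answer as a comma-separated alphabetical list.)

Tracing Glossina: it sits inside (Glossina,(Xenopus,Bacillus)).
Tracing Microtus: it sits inside (Microtus,Klebsiella).
The smallest clade enclosing both is (((((Ateles,((Abies,(Urocyon,Salmonella)),Culex)),((Peromyscus,Yersinia),Cavia)),(Anas,(Cuon,(Glossina,(Xenopus,Bacillus))))),Oncorhynchus),((Gasterosteus,((Sciurus,Hordeum),Corvus)),((Microtus,Klebsiella),Aedes))); the answer is its 21 terminal taxa in alphabetical order.

Abies, Aedes, Anas, Ateles, Bacillus, Cavia, Corvus, Culex, Cuon, Gasterosteus, Glossina, Hordeum, Klebsiella, Microtus, Oncorhynchus, Peromyscus, Salmonella, Sciurus, Urocyon, Xenopus, Yersinia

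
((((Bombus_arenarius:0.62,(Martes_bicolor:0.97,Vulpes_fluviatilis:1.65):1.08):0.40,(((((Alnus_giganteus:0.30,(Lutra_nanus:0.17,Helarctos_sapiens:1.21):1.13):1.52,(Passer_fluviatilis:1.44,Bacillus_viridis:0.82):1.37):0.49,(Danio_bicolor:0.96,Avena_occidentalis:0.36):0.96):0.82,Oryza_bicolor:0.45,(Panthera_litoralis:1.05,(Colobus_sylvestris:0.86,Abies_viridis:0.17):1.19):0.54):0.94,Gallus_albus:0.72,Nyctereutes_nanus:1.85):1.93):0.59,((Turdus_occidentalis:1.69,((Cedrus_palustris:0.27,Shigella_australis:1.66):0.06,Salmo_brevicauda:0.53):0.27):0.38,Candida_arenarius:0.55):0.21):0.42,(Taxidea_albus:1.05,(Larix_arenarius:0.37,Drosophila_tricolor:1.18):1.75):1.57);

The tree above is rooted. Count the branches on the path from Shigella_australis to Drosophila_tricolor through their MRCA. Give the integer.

The MRCA of Shigella_australis and Drosophila_tricolor is the root of the tree.
From Shigella_australis up to that node: 6 branches. From Drosophila_tricolor up to the same node: 3 branches. Total: 6 + 3 = 9.

9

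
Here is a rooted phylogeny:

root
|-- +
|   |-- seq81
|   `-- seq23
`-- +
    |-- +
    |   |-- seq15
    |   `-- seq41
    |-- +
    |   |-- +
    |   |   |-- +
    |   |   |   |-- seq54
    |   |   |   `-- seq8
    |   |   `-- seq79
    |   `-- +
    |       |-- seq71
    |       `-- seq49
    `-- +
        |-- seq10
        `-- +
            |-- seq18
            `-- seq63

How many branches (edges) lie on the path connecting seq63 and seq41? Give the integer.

5

The MRCA of seq63 and seq41 is the node subtending ((seq15,seq41),(((seq54,seq8),seq79),(seq71,seq49)),(seq10,(seq18,seq63))).
From seq63 up to that node: 3 branches. From seq41 up to the same node: 2 branches. Total: 3 + 2 = 5.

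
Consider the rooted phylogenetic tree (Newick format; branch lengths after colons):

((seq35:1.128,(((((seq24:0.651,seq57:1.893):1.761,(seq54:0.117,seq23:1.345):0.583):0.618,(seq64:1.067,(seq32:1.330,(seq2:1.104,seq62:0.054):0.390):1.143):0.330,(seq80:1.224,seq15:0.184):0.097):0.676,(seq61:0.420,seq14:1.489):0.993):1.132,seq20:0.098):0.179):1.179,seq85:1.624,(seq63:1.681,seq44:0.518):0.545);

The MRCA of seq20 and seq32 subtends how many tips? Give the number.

The MRCA of seq20 and seq32 is the node subtending (((((seq24,seq57),(seq54,seq23)),(seq64,(seq32,(seq2,seq62))),(seq80,seq15)),(seq61,seq14)),seq20).
That clade contains 13 terminal taxa: seq14, seq15, seq2, seq20, seq23, seq24, seq32, seq54, seq57, seq61, seq62, seq64, seq80.

13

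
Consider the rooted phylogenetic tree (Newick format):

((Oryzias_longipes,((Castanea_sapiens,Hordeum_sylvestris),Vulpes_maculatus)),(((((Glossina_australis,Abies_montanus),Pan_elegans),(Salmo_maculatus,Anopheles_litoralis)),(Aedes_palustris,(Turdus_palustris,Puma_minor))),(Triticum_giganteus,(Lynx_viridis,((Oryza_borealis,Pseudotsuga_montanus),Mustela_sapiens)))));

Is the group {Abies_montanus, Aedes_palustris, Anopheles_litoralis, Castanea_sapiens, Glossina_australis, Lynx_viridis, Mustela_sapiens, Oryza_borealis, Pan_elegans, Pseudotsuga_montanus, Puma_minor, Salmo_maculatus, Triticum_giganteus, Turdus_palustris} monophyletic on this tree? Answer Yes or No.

No

The MRCA of the listed taxa is the root, so the smallest clade containing them is the whole tree.
That clade also contains Hordeum_sylvestris, Oryzias_longipes, Vulpes_maculatus, which are not in the proposed group, so the group is not monophyletic.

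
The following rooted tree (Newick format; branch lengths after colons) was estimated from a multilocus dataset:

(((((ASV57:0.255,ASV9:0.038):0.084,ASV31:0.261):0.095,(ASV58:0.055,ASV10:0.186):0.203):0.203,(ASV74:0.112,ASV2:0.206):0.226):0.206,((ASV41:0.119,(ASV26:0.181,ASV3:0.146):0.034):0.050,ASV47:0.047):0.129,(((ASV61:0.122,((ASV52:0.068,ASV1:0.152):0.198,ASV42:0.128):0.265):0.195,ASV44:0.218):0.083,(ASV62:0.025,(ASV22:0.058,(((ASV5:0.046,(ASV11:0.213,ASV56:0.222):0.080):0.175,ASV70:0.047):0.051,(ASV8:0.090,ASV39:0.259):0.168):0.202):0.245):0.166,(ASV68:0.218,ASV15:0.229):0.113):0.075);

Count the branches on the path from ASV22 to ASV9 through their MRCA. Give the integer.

9

The MRCA of ASV22 and ASV9 is the root of the tree.
From ASV22 up to that node: 4 branches. From ASV9 up to the same node: 5 branches. Total: 4 + 5 = 9.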